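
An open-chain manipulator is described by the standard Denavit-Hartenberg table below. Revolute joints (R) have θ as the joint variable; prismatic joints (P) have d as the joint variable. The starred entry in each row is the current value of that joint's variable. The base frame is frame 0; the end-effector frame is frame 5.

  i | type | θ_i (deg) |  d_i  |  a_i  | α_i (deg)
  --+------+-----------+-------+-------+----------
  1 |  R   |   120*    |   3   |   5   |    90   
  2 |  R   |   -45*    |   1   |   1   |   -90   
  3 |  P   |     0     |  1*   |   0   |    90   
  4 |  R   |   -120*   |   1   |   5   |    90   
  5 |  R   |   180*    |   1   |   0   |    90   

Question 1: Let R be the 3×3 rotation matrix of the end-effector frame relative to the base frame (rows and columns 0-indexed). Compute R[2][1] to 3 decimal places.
0.966

End-effector y-axis (col 1 of R) = (0.1294,-0.2241,0.9659)
R[2][1] = 0.9659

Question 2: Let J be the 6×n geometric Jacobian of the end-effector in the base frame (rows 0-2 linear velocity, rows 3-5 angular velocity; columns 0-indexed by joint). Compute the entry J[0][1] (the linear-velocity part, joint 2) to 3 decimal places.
-0.164

axis z_1 = (0.8660,0.5000,0.0000); lever o_n−o_1 = (3.5692,-2.1820,-0.3282)
cross product → J_v[:, 1] = (-0.1641,0.2842,-3.6742)
J_ω[:, 1] = z_1
entry J[0][1] = -0.1641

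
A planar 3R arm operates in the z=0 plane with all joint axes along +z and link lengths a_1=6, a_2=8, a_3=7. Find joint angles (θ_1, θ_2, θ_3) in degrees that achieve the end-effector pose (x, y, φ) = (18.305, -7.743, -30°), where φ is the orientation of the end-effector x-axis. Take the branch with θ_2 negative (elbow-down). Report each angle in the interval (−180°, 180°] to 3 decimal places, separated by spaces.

wrist centre = target − a_3·(cos φ, sin φ) = (12.2428, -4.2430)
cos θ_2 = (167.8897−6²−8²)/(2·6·8) = 0.7072; θ_2 = -44.9937° (elbow-down)
β = atan2(-4.2430,12.2428) = -19.1148°; ψ = atan2(-5.6562,11.6575) = -25.8827°
θ_1 = β − ψ = 6.7679°
θ_3 = φ − θ_1 − θ_2 = 8.2257° (wrapped to (-180°,180°])

6.768 -44.994 8.226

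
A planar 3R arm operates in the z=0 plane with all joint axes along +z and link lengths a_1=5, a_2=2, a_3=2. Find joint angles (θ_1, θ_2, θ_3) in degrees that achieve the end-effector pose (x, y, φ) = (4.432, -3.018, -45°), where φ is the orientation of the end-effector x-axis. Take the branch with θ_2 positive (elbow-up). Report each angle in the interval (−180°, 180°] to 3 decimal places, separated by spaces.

-45.002 150.002 -150.000

wrist centre = target − a_3·(cos φ, sin φ) = (3.0178, -1.6038)
cos θ_2 = (11.6792−5²−2²)/(2·5·2) = -0.8660; θ_2 = 150.0019° (elbow-up)
β = atan2(-1.6038,3.0178) = -27.9882°; ψ = atan2(0.9999,3.2679) = 17.0135°
θ_1 = β − ψ = -45.0017°
θ_3 = φ − θ_1 − θ_2 = -150.0002° (wrapped to (-180°,180°])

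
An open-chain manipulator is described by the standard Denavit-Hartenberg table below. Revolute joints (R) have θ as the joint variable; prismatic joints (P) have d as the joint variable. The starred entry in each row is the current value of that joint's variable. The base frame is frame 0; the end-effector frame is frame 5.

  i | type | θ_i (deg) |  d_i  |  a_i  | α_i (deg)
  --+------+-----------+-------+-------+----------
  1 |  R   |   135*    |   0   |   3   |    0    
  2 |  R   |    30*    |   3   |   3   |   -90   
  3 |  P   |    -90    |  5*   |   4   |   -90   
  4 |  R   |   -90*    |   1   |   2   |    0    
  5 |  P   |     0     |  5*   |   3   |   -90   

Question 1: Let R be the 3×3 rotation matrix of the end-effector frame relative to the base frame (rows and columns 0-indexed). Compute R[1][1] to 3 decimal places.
End-effector y-axis (col 1 of R) = (0.9659,-0.2588,0.0000)
R[1][1] = -0.2588

-0.259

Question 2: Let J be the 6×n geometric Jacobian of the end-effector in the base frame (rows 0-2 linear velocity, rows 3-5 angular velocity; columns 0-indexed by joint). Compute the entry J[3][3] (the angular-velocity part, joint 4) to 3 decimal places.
-0.966

axis z_3 = (-0.9659,0.2588,-0.0000); lever o_n−o_3 = (-7.0897,-3.2767,0.0000)
cross product → J_v[:, 3] = (-0.0000,0.0000,5.0000)
J_ω[:, 3] = z_3
entry J[3][3] = -0.9659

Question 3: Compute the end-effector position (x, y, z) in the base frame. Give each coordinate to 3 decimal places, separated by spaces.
after link 1: o_1 = (-2.1213, 2.1213, 0.0000)
after link 2: o_2 = (-5.0191, 2.8978, 3.0000)
after link 3: o_3 = (-6.3132, -1.9319, 7.0000)
after link 4: o_4 = (-7.7968, -3.6049, 7.0000)
after link 5: o_5 = (-13.4028, -5.2086, 7.0000)

-13.403 -5.209 7.000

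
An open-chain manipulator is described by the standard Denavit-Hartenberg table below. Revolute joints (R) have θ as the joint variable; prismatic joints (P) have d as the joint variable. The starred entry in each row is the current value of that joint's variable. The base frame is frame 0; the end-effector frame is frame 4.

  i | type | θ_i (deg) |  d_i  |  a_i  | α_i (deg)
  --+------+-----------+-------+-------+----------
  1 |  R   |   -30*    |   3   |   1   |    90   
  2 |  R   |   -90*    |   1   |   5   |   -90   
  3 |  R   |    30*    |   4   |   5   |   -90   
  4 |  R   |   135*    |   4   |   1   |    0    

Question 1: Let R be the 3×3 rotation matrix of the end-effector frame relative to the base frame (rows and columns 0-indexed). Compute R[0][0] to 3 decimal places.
End-effector x-axis (col 0 of R) = (-0.7891,0.0474,0.6124)
R[0][0] = -0.7891

-0.789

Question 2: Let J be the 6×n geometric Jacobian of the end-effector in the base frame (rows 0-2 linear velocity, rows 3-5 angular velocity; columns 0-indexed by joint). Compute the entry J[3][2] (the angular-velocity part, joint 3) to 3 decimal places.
axis z_2 = (0.8660,-0.5000,0.0000); lever o_n−o_2 = (5.6570,3.2124,-1.7178)
cross product → J_v[:, 2] = (0.8589,1.4876,5.6105)
J_ω[:, 2] = z_2
entry J[3][2] = 0.8660

0.866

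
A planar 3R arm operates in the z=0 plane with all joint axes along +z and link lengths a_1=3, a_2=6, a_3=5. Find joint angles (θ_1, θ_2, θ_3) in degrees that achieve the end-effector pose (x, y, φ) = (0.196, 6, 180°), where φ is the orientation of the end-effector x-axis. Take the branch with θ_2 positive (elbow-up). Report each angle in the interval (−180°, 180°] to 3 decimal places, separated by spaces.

8.212 60.003 111.785

wrist centre = target − a_3·(cos φ, sin φ) = (5.1960, 6.0000)
cos θ_2 = (62.9984−3²−6²)/(2·3·6) = 0.5000; θ_2 = 60.0029° (elbow-up)
β = atan2(6.0000,5.1960) = 49.1074°; ψ = atan2(5.1963,5.9997) = 40.8955°
θ_1 = β − ψ = 8.2120°
θ_3 = φ − θ_1 − θ_2 = 111.7851° (wrapped to (-180°,180°])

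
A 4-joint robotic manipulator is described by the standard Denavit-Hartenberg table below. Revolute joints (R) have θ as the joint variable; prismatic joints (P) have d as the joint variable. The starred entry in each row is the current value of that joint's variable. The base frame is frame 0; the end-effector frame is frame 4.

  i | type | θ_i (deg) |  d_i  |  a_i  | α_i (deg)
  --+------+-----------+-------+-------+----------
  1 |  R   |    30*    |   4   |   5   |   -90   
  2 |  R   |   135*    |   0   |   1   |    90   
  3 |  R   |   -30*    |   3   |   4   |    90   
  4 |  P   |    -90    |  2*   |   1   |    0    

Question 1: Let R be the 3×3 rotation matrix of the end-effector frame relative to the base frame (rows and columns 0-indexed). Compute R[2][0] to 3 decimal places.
0.707

End-effector x-axis (col 0 of R) = (-0.6124,-0.3536,0.7071)
R[2][0] = 0.7071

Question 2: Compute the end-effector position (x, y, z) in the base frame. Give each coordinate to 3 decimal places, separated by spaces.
5.300 -1.250 0.136

after link 1: o_1 = (4.3301, 2.5000, 4.0000)
after link 2: o_2 = (3.7178, 2.1464, 3.2929)
after link 3: o_3 = (4.4336, 0.2503, -1.2779)
after link 4: o_4 = (5.2996, -1.2497, 0.1363)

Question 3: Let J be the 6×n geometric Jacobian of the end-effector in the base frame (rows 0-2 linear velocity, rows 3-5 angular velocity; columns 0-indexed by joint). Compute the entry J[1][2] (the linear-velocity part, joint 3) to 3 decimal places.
axis z_2 = (0.6124,0.3536,-0.7071); lever o_n−o_2 = (1.5818,-3.3961,-3.1566)
cross product → J_v[:, 2] = (-3.5175,0.8145,-2.6390)
J_ω[:, 2] = z_2
entry J[1][2] = 0.8145

0.814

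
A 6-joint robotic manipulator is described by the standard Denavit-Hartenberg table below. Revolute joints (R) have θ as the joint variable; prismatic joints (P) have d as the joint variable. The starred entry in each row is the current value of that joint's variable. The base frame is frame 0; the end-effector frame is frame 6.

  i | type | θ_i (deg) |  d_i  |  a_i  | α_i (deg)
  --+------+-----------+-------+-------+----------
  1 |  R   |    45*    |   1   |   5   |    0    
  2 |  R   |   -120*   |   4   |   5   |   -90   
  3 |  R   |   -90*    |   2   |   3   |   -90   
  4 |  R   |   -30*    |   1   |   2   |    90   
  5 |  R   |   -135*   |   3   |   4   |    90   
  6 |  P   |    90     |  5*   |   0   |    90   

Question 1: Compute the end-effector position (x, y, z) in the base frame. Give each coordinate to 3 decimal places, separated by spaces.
after link 1: o_1 = (3.5355, 3.5355, 1.0000)
after link 2: o_2 = (4.8296, -1.2941, 5.0000)
after link 3: o_3 = (6.7615, -0.7765, 8.0000)
after link 4: o_4 = (7.9862, -1.4836, 9.7321)
after link 5: o_5 = (8.3977, 1.5549, 5.7826)
after link 6: o_6 = (7.6052, -2.3177, 2.7207)

7.605 -2.318 2.721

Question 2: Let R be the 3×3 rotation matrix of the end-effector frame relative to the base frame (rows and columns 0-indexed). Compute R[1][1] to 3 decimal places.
-0.775

End-effector y-axis (col 1 of R) = (-0.1585,-0.7745,-0.6124)
R[1][1] = -0.7745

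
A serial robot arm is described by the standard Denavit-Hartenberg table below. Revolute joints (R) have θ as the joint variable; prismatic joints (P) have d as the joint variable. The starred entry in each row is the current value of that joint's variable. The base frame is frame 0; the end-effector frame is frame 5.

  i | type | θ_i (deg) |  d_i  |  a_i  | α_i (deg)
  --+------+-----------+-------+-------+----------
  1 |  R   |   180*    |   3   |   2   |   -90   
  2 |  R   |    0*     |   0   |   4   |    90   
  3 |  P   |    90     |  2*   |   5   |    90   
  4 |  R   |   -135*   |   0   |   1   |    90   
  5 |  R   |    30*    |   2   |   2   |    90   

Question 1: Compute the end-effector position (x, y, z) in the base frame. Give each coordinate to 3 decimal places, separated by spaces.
after link 1: o_1 = (-2.0000, 0.0000, 3.0000)
after link 2: o_2 = (-6.0000, 0.0000, 3.0000)
after link 3: o_3 = (-6.0000, -5.0000, 5.0000)
after link 4: o_4 = (-6.0000, -4.2929, 4.2929)
after link 5: o_5 = (-7.0000, -1.6539, 4.4824)

-7.000 -1.654 4.482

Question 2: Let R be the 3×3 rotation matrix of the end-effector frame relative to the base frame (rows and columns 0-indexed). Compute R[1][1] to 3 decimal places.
End-effector y-axis (col 1 of R) = (0.0000,0.7071,0.7071)
R[1][1] = 0.7071

0.707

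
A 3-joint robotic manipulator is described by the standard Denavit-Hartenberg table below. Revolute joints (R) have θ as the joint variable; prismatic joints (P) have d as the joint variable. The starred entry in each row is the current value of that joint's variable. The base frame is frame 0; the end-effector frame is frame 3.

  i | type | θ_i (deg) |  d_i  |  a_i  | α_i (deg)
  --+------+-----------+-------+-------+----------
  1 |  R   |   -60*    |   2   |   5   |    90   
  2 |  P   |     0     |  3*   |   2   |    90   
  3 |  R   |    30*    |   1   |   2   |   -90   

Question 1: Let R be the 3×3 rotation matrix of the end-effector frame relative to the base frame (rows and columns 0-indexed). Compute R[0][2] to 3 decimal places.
-1.000

End-effector z-axis (col 2 of R) = (-1.0000,-0.0000,0.0000)
R[0][2] = -1.0000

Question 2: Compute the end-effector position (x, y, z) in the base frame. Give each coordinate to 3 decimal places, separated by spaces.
after link 1: o_1 = (2.5000, -4.3301, 2.0000)
after link 2: o_2 = (0.9019, -7.5622, 2.0000)
after link 3: o_3 = (0.9019, -9.5622, 1.0000)

0.902 -9.562 1.000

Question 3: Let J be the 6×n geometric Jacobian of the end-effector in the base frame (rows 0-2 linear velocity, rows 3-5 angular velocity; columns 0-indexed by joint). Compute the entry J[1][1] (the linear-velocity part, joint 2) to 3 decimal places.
prismatic axis z_1 = (-0.8660,-0.5000,0.0000)
J_v[:, 1] = z_1; J_ω[:, 1] = (0,0,0)
entry J[1][1] = -0.5000

-0.500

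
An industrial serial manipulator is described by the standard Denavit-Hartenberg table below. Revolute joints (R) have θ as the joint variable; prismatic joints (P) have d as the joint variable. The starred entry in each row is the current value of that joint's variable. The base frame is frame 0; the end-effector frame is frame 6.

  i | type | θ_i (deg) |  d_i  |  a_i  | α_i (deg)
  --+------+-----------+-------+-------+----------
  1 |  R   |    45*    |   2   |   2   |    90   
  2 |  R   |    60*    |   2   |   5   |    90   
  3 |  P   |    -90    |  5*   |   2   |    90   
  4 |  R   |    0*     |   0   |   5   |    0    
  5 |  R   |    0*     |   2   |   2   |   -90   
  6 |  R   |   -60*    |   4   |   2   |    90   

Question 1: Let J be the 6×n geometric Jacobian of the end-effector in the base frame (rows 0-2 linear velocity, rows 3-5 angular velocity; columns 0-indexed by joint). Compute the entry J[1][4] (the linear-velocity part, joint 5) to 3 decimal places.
axis z_4 = (-0.3536,-0.3536,-0.8660); lever o_n−o_4 = (-0.9913,3.2513,-5.2321)
cross product → J_v[:, 4] = (4.6655,-0.9913,-1.5000)
J_ω[:, 4] = z_4
entry J[1][4] = -0.9913

-0.991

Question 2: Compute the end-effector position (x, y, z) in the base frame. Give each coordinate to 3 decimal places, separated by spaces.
1.717 13.031 -1.402

after link 1: o_1 = (1.4142, 1.4142, 2.0000)
after link 2: o_2 = (4.5962, 1.7678, 6.3301)
after link 3: o_3 = (6.2438, 6.2438, 3.8301)
after link 4: o_4 = (2.7083, 9.7794, 3.8301)
after link 5: o_5 = (0.5870, 10.4865, 2.0981)
after link 6: o_6 = (1.7170, 13.0307, -1.4019)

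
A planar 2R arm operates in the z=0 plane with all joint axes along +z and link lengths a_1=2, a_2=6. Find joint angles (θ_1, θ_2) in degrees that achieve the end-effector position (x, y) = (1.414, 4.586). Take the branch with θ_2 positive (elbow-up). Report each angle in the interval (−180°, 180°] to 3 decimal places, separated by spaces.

cos θ_2 = (23.0308−2²−6²)/(2·2·6) = -0.7071; θ_2 = 134.9954° (elbow-up)
β = atan2(4.5860,1.4140) = 72.8639°; ψ = atan2(4.2430,-2.2423) = 117.8553°
θ_1 = β − ψ = -44.9913°

-44.991 134.995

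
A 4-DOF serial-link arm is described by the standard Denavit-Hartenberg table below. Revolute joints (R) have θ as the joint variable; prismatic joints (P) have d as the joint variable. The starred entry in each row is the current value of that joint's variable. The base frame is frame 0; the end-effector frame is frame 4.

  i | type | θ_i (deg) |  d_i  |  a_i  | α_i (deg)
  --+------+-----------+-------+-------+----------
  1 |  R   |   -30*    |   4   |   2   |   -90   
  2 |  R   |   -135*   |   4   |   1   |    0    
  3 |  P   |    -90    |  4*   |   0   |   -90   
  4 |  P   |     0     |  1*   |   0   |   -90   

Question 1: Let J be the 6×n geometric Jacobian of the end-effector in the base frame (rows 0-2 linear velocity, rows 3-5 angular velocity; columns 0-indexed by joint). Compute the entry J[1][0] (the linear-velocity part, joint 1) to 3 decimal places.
4.507

axis z_0 = ẑ; lever o_n−o_0 = (4.5073,6.6353,5.4142)
cross product → J_v[:, 0] = (-6.6353,4.5073,0.0000)
J_ω[:, 0] = z_0
entry J[1][0] = 4.5073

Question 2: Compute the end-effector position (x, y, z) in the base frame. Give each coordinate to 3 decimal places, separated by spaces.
4.507 6.635 5.414

after link 1: o_1 = (1.7321, -1.0000, 4.0000)
after link 2: o_2 = (3.1197, 2.8177, 4.7071)
after link 3: o_3 = (5.1197, 6.2818, 4.7071)
after link 4: o_4 = (4.5073, 6.6353, 5.4142)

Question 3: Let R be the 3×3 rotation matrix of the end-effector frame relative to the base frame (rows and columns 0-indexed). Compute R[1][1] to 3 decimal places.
End-effector y-axis (col 1 of R) = (0.6124,-0.3536,-0.7071)
R[1][1] = -0.3536

-0.354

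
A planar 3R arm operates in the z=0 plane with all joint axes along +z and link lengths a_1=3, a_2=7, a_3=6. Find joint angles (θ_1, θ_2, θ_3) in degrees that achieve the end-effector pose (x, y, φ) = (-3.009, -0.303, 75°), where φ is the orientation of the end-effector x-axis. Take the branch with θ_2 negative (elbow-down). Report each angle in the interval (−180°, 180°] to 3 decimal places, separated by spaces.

wrist centre = target − a_3·(cos φ, sin φ) = (-4.5619, -6.0986)
cos θ_2 = (58.0034−3²−7²)/(2·3·7) = 0.0001; θ_2 = -89.9953° (elbow-down)
β = atan2(-6.0986,-4.5619) = -126.7977°; ψ = atan2(-7.0000,3.0006) = -66.7975°
θ_1 = β − ψ = -60.0002°
θ_3 = φ − θ_1 − θ_2 = -135.0045° (wrapped to (-180°,180°])

-60.000 -89.995 -135.004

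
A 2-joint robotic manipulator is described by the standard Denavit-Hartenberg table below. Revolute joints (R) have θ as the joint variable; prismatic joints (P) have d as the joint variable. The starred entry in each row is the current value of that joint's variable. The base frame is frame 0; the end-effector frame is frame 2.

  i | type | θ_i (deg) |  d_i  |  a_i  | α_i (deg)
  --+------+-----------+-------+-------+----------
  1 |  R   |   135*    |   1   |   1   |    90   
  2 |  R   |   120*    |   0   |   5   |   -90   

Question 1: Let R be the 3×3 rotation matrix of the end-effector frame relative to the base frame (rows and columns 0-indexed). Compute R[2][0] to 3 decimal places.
End-effector x-axis (col 0 of R) = (0.3536,-0.3536,0.8660)
R[2][0] = 0.8660

0.866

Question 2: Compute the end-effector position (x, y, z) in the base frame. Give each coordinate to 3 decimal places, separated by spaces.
1.061 -1.061 5.330

after link 1: o_1 = (-0.7071, 0.7071, 1.0000)
after link 2: o_2 = (1.0607, -1.0607, 5.3301)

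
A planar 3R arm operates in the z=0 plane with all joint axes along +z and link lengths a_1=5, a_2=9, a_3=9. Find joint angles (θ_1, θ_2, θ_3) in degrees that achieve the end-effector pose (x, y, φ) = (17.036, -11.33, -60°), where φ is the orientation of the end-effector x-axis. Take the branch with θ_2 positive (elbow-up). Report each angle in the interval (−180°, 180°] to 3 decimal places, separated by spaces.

wrist centre = target − a_3·(cos φ, sin φ) = (12.5360, -3.5358)
cos θ_2 = (169.6530−5²−9²)/(2·5·9) = 0.7073; θ_2 = 44.9880° (elbow-up)
β = atan2(-3.5358,12.5360) = -15.7511°; ψ = atan2(6.3626,11.3653) = 29.2414°
θ_1 = β − ψ = -44.9924°
θ_3 = φ − θ_1 − θ_2 = -59.9955° (wrapped to (-180°,180°])

-44.992 44.988 -59.996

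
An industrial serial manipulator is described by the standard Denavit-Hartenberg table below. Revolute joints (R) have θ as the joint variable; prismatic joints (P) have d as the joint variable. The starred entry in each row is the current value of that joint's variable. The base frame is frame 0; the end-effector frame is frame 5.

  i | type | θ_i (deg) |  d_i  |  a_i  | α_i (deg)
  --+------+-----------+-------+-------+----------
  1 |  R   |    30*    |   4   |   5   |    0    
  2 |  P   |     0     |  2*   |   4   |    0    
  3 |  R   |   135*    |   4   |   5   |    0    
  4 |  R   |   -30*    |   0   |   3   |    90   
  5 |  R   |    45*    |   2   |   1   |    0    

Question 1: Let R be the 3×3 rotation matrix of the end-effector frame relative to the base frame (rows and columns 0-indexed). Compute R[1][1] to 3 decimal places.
End-effector y-axis (col 1 of R) = (0.5000,-0.5000,0.7071)
R[1][1] = -0.5000

-0.500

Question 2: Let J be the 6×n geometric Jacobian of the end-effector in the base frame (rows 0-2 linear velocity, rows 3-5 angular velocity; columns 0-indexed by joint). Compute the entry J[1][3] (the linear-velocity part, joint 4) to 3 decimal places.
axis z_3 = (0.0000,0.0000,1.0000); lever o_n−o_3 = (-1.2071,4.0355,0.7071)
cross product → J_v[:, 3] = (-4.0355,-1.2071,0.0000)
J_ω[:, 3] = z_3
entry J[1][3] = -1.2071

-1.207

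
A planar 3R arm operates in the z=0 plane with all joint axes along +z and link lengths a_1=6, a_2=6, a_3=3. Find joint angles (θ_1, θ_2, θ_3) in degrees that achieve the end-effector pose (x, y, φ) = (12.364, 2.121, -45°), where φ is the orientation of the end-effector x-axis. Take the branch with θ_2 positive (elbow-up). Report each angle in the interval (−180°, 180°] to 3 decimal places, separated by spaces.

-0.003 45.002 -89.999

wrist centre = target − a_3·(cos φ, sin φ) = (10.2427, 4.2423)
cos θ_2 = (122.9098−6²−6²)/(2·6·6) = 0.7071; θ_2 = 45.0022° (elbow-up)
β = atan2(4.2423,10.2427) = 22.4984°; ψ = atan2(4.2428,10.2425) = 22.5011°
θ_1 = β − ψ = -0.0027°
θ_3 = φ − θ_1 − θ_2 = -89.9995° (wrapped to (-180°,180°])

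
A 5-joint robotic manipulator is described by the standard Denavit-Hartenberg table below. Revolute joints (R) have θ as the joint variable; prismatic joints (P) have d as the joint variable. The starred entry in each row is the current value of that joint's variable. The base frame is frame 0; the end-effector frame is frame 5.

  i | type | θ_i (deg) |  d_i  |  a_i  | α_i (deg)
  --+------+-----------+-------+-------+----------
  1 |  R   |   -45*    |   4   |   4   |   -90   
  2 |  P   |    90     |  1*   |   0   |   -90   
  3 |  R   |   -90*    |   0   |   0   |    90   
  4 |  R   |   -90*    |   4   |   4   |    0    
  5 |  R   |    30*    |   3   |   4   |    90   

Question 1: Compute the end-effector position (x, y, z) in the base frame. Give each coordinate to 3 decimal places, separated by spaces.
10.228 -5.985 11.000

after link 1: o_1 = (2.8284, -2.8284, 4.0000)
after link 2: o_2 = (3.5355, -2.1213, 4.0000)
after link 3: o_3 = (3.5355, -2.1213, 4.0000)
after link 4: o_4 = (6.3640, -4.9497, 8.0000)
after link 5: o_5 = (10.2277, -5.9850, 11.0000)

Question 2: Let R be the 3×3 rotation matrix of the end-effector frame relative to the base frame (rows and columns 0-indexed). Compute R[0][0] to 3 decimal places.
0.966

End-effector x-axis (col 0 of R) = (0.9659,-0.2588,0.0000)
R[0][0] = 0.9659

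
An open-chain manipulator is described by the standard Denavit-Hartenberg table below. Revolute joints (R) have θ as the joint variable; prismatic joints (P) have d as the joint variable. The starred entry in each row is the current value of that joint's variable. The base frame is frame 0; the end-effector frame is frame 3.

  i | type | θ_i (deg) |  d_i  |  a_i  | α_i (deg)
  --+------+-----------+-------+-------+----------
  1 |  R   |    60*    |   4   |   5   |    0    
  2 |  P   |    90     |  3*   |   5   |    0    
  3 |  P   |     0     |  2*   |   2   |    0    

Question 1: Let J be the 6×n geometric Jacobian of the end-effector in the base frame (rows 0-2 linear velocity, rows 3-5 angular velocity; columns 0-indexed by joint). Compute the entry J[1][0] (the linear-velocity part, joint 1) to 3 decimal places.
-3.562

axis z_0 = ẑ; lever o_n−o_0 = (-3.5622,7.8301,9.0000)
cross product → J_v[:, 0] = (-7.8301,-3.5622,0.0000)
J_ω[:, 0] = z_0
entry J[1][0] = -3.5622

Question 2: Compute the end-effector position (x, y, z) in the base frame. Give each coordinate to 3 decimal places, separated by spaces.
after link 1: o_1 = (2.5000, 4.3301, 4.0000)
after link 2: o_2 = (-1.8301, 6.8301, 7.0000)
after link 3: o_3 = (-3.5622, 7.8301, 9.0000)

-3.562 7.830 9.000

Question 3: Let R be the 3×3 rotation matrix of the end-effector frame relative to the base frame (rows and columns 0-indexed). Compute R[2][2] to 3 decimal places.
End-effector z-axis (col 2 of R) = (0.0000,0.0000,1.0000)
R[2][2] = 1.0000

1.000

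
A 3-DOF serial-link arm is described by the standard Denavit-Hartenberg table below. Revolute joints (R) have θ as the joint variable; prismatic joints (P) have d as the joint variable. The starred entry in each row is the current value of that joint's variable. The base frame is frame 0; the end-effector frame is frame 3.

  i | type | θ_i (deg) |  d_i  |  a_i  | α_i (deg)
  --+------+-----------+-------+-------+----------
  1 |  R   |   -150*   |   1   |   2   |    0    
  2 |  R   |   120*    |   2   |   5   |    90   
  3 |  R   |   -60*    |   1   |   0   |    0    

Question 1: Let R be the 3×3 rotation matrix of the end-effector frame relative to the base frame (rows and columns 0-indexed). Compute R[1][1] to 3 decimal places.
End-effector y-axis (col 1 of R) = (0.7500,-0.4330,0.5000)
R[1][1] = -0.4330

-0.433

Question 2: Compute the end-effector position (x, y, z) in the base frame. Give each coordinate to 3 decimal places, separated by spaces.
2.098 -4.366 3.000

after link 1: o_1 = (-1.7321, -1.0000, 1.0000)
after link 2: o_2 = (2.5981, -3.5000, 3.0000)
after link 3: o_3 = (2.0981, -4.3660, 3.0000)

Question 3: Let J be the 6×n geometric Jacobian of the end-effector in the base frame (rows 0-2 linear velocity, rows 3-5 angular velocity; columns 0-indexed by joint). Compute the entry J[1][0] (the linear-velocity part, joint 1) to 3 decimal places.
2.098

axis z_0 = ẑ; lever o_n−o_0 = (2.0981,-4.3660,3.0000)
cross product → J_v[:, 0] = (4.3660,2.0981,-0.0000)
J_ω[:, 0] = z_0
entry J[1][0] = 2.0981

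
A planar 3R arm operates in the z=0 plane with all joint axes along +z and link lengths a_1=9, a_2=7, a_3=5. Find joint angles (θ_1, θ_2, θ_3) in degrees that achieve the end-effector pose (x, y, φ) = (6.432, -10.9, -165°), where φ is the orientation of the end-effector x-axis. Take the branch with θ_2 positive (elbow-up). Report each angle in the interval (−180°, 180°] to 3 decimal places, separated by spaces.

wrist centre = target − a_3·(cos φ, sin φ) = (11.2616, -9.6059)
cos θ_2 = (219.0977−9²−7²)/(2·9·7) = 0.7071; θ_2 = 44.9986° (elbow-up)
β = atan2(-9.6059,11.2616) = -40.4634°; ψ = atan2(4.9496,13.9499) = 19.5354°
θ_1 = β − ψ = -59.9988°
θ_3 = φ − θ_1 − θ_2 = -149.9997° (wrapped to (-180°,180°])

-59.999 44.999 -150.000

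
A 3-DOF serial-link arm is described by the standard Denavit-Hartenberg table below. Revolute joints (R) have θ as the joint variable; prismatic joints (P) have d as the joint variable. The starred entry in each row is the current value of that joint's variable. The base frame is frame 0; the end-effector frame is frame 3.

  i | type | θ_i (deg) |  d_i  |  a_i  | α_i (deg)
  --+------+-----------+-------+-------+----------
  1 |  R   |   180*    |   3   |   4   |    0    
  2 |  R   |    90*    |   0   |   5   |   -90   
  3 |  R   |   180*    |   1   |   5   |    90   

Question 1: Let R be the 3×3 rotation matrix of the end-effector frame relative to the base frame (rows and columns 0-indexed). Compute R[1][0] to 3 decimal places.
1.000

End-effector x-axis (col 0 of R) = (0.0000,1.0000,-0.0000)
R[1][0] = 1.0000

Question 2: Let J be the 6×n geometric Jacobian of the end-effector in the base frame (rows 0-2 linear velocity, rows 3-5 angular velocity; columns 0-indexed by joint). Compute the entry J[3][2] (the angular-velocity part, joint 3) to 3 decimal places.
1.000

axis z_2 = (1.0000,-0.0000,0.0000); lever o_n−o_2 = (1.0000,5.0000,-0.0000)
cross product → J_v[:, 2] = (-0.0000,0.0000,5.0000)
J_ω[:, 2] = z_2
entry J[3][2] = 1.0000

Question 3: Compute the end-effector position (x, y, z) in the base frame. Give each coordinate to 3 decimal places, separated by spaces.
after link 1: o_1 = (-4.0000, 0.0000, 3.0000)
after link 2: o_2 = (-4.0000, -5.0000, 3.0000)
after link 3: o_3 = (-3.0000, 0.0000, 3.0000)

-3.000 0.000 3.000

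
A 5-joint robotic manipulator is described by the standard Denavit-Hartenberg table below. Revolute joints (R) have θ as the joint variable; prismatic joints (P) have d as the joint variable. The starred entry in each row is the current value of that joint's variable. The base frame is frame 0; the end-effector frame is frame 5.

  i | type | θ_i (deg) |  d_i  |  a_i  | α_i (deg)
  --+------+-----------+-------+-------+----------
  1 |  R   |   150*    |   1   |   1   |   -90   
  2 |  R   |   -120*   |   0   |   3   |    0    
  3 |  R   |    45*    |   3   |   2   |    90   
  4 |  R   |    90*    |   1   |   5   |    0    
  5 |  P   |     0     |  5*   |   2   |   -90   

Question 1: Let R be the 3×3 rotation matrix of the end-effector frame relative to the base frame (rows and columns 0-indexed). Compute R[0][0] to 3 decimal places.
End-effector x-axis (col 0 of R) = (-0.5000,-0.8660,0.0000)
R[0][0] = -0.5000

-0.500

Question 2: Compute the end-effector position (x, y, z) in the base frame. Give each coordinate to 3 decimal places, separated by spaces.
0.004 -11.549 7.083

after link 1: o_1 = (-0.8660, 0.5000, 1.0000)
after link 2: o_2 = (0.4330, -0.2500, 3.5981)
after link 3: o_3 = (-1.5153, -2.5893, 5.5299)
after link 4: o_4 = (-3.1788, -7.4023, 5.7887)
after link 5: o_5 = (0.0038, -11.5492, 7.0828)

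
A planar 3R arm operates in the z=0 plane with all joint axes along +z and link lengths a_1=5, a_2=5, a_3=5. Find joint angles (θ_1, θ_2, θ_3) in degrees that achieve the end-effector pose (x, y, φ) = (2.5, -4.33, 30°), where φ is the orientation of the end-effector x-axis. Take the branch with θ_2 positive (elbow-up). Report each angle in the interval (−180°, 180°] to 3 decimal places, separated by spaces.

wrist centre = target − a_3·(cos φ, sin φ) = (-1.8301, -6.8300)
cos θ_2 = (49.9983−5²−5²)/(2·5·5) = -0.0000; θ_2 = 90.0020° (elbow-up)
β = atan2(-6.8300,-1.8301) = -105.0003°; ψ = atan2(5.0000,4.9998) = 45.0010°
θ_1 = β − ψ = -150.0013°
θ_3 = φ − θ_1 − θ_2 = 89.9993° (wrapped to (-180°,180°])

-150.001 90.002 89.999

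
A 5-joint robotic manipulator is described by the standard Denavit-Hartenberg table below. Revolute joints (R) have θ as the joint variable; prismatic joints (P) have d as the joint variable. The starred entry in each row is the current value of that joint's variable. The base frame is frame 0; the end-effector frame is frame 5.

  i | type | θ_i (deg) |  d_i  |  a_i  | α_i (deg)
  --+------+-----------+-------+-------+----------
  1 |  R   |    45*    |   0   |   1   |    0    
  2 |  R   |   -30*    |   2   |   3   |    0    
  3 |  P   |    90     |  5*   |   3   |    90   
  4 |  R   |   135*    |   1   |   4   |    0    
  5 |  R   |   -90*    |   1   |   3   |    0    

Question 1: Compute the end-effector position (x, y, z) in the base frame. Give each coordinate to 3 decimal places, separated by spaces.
after link 1: o_1 = (0.7071, 0.7071, 0.0000)
after link 2: o_2 = (3.6049, 1.4836, 2.0000)
after link 3: o_3 = (2.8284, 4.3813, 7.0000)
after link 4: o_4 = (4.5264, 1.9081, 9.8284)
after link 5: o_5 = (4.9433, 4.2160, 11.9497)

4.943 4.216 11.950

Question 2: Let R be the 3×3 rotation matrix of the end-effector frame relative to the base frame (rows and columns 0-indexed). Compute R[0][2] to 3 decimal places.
End-effector z-axis (col 2 of R) = (0.9659,0.2588,0.0000)
R[0][2] = 0.9659

0.966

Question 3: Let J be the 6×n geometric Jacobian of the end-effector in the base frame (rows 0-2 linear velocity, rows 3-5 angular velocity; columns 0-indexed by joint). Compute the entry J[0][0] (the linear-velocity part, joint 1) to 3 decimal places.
-4.216

axis z_0 = ẑ; lever o_n−o_0 = (4.9433,4.2160,11.9497)
cross product → J_v[:, 0] = (-4.2160,4.9433,0.0000)
J_ω[:, 0] = z_0
entry J[0][0] = -4.2160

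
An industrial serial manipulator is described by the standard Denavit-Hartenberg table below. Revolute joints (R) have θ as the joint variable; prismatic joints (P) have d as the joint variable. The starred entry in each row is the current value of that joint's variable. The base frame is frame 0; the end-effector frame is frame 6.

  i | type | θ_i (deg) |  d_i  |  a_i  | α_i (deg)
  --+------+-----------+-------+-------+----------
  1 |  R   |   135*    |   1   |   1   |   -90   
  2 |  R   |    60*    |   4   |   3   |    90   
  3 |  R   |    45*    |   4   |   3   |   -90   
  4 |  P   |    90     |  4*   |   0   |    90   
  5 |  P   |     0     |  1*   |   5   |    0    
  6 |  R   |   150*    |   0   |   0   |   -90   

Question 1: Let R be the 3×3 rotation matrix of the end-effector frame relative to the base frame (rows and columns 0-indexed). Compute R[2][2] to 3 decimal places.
-0.280

End-effector z-axis (col 2 of R) = (-0.0897,0.9557,-0.2803)
R[2][2] = -0.2803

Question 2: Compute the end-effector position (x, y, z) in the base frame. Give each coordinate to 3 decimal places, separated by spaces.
after link 1: o_1 = (-0.7071, 0.7071, 1.0000)
after link 2: o_2 = (-4.5962, -1.0607, -1.5981)
after link 3: o_3 = (-9.2957, 0.6388, -1.4352)
after link 4: o_4 = (-10.2957, -2.3612, 1.0143)
after link 5: o_5 = (-7.9838, -5.6730, -2.0981)
after link 6: o_6 = (-7.9838, -5.6730, -2.0981)

-7.984 -5.673 -2.098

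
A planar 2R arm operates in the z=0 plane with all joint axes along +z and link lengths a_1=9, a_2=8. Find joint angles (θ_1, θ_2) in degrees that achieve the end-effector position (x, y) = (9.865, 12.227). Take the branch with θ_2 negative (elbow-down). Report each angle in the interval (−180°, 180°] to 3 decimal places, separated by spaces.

72.208 -45.003

cos θ_2 = (246.8178−9²−8²)/(2·9·8) = 0.7071; θ_2 = -45.0032° (elbow-down)
β = atan2(12.2270,9.8650) = 51.1027°; ψ = atan2(-5.6572,14.6565) = -21.1057°
θ_1 = β − ψ = 72.2084°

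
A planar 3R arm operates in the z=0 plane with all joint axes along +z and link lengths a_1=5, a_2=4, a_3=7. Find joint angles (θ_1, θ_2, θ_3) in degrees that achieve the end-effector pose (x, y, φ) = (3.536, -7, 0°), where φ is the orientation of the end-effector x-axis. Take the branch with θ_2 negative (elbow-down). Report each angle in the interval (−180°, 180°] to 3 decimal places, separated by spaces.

-89.999 -60.001 150.000

wrist centre = target − a_3·(cos φ, sin φ) = (-3.4640, -7.0000)
cos θ_2 = (60.9993−5²−4²)/(2·5·4) = 0.5000; θ_2 = -60.0012° (elbow-down)
β = atan2(-7.0000,-3.4640) = -116.3288°; ψ = atan2(-3.4641,6.9999) = -26.3300°
θ_1 = β − ψ = -89.9988°
θ_3 = φ − θ_1 − θ_2 = 150.0000° (wrapped to (-180°,180°])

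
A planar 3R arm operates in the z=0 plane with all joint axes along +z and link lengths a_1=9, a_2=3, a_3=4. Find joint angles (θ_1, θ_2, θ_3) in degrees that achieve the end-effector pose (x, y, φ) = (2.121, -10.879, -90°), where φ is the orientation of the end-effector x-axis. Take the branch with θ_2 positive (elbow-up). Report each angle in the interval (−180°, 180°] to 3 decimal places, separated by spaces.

wrist centre = target − a_3·(cos φ, sin φ) = (2.1210, -6.8790)
cos θ_2 = (51.8193−9²−3²)/(2·9·3) = -0.7071; θ_2 = 134.9954° (elbow-up)
β = atan2(-6.8790,2.1210) = -72.8639°; ψ = atan2(2.1215,6.8788) = 17.1402°
θ_1 = β − ψ = -90.0041°
θ_3 = φ − θ_1 − θ_2 = -134.9913° (wrapped to (-180°,180°])

-90.004 134.995 -134.991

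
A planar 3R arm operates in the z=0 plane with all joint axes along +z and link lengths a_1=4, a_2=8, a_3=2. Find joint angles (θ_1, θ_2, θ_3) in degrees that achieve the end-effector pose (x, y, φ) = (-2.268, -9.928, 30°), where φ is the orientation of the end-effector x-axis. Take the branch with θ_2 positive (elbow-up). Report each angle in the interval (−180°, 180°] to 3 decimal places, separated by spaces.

-130.213 30.007 130.206

wrist centre = target − a_3·(cos φ, sin φ) = (-4.0001, -10.9280)
cos θ_2 = (135.4216−4²−8²)/(2·4·8) = 0.8660; θ_2 = 30.0072° (elbow-up)
β = atan2(-10.9280,-4.0001) = -110.1045°; ψ = atan2(4.0009,10.9277) = 20.1088°
θ_1 = β − ψ = -130.2133°
θ_3 = φ − θ_1 − θ_2 = 130.2061° (wrapped to (-180°,180°])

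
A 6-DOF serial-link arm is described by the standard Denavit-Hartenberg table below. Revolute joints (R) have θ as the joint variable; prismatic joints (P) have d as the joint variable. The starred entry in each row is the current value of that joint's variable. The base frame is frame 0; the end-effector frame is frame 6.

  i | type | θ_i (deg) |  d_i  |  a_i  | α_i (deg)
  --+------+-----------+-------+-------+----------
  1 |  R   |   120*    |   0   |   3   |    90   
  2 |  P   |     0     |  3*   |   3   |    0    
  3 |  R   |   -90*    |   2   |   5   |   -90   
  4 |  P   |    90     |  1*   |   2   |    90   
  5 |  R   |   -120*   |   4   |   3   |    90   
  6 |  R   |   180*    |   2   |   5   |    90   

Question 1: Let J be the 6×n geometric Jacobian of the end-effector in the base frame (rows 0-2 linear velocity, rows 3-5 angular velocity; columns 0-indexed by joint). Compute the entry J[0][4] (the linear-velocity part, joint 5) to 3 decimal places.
axis z_4 = (0.0000,0.0000,-1.0000); lever o_n−o_4 = (-0.7321,2.7321,-4.0000)
cross product → J_v[:, 4] = (2.7321,0.7321,0.0000)
J_ω[:, 4] = z_4
entry J[0][4] = 2.7321

2.732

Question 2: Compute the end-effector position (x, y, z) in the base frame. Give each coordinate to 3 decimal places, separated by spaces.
-1.634 10.294 -9.000

after link 1: o_1 = (-1.5000, 2.5981, 0.0000)
after link 2: o_2 = (-0.4019, 6.6962, 0.0000)
after link 3: o_3 = (1.3301, 7.6962, -5.0000)
after link 4: o_4 = (-0.9019, 7.5622, -5.0000)
after link 5: o_5 = (1.6962, 6.0622, -9.0000)
after link 6: o_6 = (-1.6340, 10.2942, -9.0000)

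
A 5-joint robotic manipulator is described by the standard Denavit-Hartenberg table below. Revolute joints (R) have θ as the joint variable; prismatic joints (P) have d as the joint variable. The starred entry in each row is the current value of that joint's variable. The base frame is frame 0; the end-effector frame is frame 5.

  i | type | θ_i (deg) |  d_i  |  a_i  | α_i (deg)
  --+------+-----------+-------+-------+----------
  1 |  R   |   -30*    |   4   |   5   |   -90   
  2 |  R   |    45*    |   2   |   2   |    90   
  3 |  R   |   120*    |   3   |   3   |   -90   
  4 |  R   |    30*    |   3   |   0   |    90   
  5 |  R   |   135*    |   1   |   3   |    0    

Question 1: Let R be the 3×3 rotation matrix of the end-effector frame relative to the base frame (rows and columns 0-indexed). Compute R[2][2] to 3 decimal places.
0.789

End-effector z-axis (col 2 of R) = (0.5937,0.1572,0.7891)
R[2][2] = 0.7891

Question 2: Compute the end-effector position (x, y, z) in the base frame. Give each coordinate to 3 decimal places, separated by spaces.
5.786 -2.325 9.794

after link 1: o_1 = (4.3301, -2.5000, 4.0000)
after link 2: o_2 = (6.5549, -1.4751, 2.5858)
after link 3: o_3 = (8.7725, 0.2446, 5.7678)
after link 4: o_4 = (6.4315, -0.1359, 7.6049)
after link 5: o_5 = (5.7864, -2.3253, 9.7936)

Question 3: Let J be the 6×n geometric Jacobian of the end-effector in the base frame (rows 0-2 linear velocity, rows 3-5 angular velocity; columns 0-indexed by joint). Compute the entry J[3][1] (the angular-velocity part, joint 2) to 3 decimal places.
axis z_1 = (0.5000,0.8660,0.0000); lever o_n−o_1 = (1.4563,0.1747,5.7936)
cross product → J_v[:, 1] = (5.0174,-2.8968,-1.1738)
J_ω[:, 1] = z_1
entry J[3][1] = 0.5000

0.500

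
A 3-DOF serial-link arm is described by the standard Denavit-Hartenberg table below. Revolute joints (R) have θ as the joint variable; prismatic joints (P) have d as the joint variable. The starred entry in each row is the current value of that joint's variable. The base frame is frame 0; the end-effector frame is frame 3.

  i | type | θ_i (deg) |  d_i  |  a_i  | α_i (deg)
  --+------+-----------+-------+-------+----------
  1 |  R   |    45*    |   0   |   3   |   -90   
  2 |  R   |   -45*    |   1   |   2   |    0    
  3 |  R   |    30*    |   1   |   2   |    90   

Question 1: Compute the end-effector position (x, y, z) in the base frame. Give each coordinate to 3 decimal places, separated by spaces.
after link 1: o_1 = (2.1213, 2.1213, 0.0000)
after link 2: o_2 = (2.4142, 3.8284, 1.4142)
after link 3: o_3 = (3.0731, 5.9016, 1.9319)

3.073 5.902 1.932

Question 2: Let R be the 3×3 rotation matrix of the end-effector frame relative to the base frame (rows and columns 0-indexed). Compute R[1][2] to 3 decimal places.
End-effector z-axis (col 2 of R) = (-0.1830,-0.1830,0.9659)
R[1][2] = -0.1830

-0.183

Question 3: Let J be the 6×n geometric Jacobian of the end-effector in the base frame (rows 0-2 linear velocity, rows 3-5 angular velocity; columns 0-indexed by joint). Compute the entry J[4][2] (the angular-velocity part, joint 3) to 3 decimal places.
0.707

axis z_2 = (-0.7071,0.7071,0.0000); lever o_n−o_2 = (0.6589,2.0731,0.5176)
cross product → J_v[:, 2] = (0.3660,0.3660,-1.9319)
J_ω[:, 2] = z_2
entry J[4][2] = 0.7071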